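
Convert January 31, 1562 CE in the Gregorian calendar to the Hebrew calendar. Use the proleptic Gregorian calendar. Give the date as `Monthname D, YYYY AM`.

Both dates share Julian Day Number 2291599; in the Hebrew calendar that is 15 Shevat 5322 AM.

Shevat 15, 5322 AM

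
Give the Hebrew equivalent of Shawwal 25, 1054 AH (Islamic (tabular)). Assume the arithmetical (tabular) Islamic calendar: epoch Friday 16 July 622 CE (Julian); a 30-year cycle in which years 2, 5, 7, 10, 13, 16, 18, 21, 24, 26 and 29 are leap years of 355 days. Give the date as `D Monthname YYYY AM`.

The source date corresponds to 25 December 1644 in the Gregorian calendar (JDN 2321878).
That day falls on 26 Kislev 5405 AM in the Hebrew calendar.

26 Kislev 5405 AM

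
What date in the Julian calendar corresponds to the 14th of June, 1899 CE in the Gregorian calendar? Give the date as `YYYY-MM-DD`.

For dates in this range the Gregorian date is 12 days ahead of the Julian.
14 June 1899 Gregorian − 12 days → 2 June 1899 Julian.

1899-06-02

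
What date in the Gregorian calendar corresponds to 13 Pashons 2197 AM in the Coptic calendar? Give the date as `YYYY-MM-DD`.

2481-05-24

Both dates share Julian Day Number 2627371; in the Gregorian calendar that is 24 May 2481 CE.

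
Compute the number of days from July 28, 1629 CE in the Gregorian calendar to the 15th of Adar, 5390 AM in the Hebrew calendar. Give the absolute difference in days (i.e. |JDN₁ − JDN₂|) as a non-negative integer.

214

First date → JDN 2316249; second date → JDN 2316463.
The interval is |2316249 − 2316463| = 214 days.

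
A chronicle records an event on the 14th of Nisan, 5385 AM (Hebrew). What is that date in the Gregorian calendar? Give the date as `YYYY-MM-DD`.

Both dates share Julian Day Number 2314690; in the Gregorian calendar that is 21 April 1625 CE.

1625-04-21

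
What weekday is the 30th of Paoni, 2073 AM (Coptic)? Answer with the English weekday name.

Wednesday

Equivalently 10 July 2357 Gregorian, JDN 2582127.
2582127 ≡ 2 (mod 7); counting from Monday = 0 gives Wednesday.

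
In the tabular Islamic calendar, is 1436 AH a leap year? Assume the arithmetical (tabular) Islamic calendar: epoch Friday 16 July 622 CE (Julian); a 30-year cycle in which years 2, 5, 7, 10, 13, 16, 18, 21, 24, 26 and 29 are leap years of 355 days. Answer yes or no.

Year 1436 AH is year 26 of its 30-year cycle; leap positions are 2, 5, 7, 10, 13, 16, 18, 21, 24, 26, 29, so it is a leap year (355 days).

yes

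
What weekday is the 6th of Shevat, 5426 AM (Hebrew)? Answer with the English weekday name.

Tuesday

Equivalently 12 January 1666 Gregorian, JDN 2329566.
JDN 2329566 mod 7 = 1, and JDN 0 was a Monday, so this is a Tuesday.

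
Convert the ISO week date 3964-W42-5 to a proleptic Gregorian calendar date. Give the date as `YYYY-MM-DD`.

ISO week 1 of 3964 is the week containing the first Thursday of 3964.
Week 42, day 5 (Friday) lands on 3964-10-16.

3964-10-16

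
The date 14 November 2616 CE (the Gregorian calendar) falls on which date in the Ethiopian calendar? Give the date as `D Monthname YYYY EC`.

Both dates share Julian Day Number 2676852; in the Ethiopian calendar that is 30 Tikimt 2609 EC.

30 Tikimt 2609 EC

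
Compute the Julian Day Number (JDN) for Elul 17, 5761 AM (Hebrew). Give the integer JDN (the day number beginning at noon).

2452158

Equivalently 5 September 2001 (Gregorian).
JDN 2451545 is 1 January 2000 CE (Gregorian); the target day is +613 days from there, so JDN = 2452158.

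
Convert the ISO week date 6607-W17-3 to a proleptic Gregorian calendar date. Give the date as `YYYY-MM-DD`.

ISO week 1 of 6607 is the week containing the first Thursday of 6607.
Week 17, day 3 (Wednesday) lands on 6607-04-22.

6607-04-22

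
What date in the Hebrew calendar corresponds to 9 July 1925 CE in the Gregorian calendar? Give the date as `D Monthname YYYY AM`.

Both dates share Julian Day Number 2424341; in the Hebrew calendar that is 17 Tammuz 5685 AM.

17 Tammuz 5685 AM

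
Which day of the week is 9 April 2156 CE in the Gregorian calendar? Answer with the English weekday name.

Friday

2508622 ≡ 4 (mod 7); counting from Monday = 0 gives Friday.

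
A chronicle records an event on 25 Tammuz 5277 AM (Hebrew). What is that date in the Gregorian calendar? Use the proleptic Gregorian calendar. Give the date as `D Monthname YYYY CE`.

25 July 1517 CE

Both dates share Julian Day Number 2275338; in the Gregorian calendar that is 25 July 1517 CE.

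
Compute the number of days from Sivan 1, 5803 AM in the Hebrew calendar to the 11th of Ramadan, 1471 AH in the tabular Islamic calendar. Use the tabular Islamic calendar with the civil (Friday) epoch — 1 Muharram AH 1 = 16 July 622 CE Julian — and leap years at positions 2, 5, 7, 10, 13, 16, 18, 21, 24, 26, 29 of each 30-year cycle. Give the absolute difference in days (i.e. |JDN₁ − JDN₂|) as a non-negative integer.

JDN of the first date = 2467410.
JDN of the second date = 2469605.
|2469605 − 2467410| = 2195.

2195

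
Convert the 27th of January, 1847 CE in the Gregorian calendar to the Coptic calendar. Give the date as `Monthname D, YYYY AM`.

Julian Day Number of the source date = 2395689.
Converting JDN 2395689 to the Coptic calendar gives 20 Tobi 1563 AM.

Tobi 20, 1563 AM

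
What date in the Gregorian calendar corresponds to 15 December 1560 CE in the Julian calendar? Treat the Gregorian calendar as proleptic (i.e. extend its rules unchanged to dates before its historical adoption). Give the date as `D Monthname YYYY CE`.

25 December 1560 CE

The Julian–Gregorian offset here is 10 days (Julian trailing).
15 December 1560 Julian + 10 days → 25 December 1560 Gregorian.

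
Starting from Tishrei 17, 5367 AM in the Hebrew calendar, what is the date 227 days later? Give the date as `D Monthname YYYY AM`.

JDN of Tishrei 17, 5367 AM = 2307930.
2307930 + 227 = 2308157.
JDN 2308157 in the Hebrew calendar is 7 Sivan 5367 AM.

7 Sivan 5367 AM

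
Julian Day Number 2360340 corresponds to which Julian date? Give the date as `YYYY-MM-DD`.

1750-04-05

JDN 2360340 is 16 April 1750 in the Gregorian calendar.
In the Julian calendar that day is 1750-04-05.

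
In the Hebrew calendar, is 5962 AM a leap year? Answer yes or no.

Hebrew year 5962 is year 15 of its 19-year Metonic cycle; leap years are at positions 3, 6, 8, 11, 14, 17, 19, so it is a common year (12 months).

no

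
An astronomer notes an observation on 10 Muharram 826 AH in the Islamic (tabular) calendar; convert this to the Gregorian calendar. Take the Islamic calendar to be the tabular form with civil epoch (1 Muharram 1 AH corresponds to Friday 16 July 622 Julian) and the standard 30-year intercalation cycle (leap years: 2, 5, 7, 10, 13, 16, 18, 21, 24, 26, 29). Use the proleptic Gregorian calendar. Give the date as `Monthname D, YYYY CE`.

Julian Day Number of the source date = 2240801.
Converting JDN 2240801 to the Gregorian calendar gives 2 January 1423 CE.

January 2, 1423 CE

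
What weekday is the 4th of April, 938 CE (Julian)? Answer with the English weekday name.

Wednesday

Equivalently 9 April 938 Gregorian, JDN 2063756.
Since JDN mod 7 = 2 (0 = Monday), the day is Wednesday.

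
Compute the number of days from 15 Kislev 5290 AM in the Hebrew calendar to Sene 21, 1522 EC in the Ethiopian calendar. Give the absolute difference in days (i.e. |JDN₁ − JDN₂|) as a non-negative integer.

First date → JDN 2279845; second date → JDN 2280056.
The interval is |2279845 − 2280056| = 211 days.

211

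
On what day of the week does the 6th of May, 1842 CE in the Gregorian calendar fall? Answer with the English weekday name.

Friday

Since JDN mod 7 = 4 (0 = Monday), the day is Friday.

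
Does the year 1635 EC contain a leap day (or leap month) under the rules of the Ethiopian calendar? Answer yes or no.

yes

1635 mod 4 = 3; in the Ethiopian calendar a year is leap when year mod 4 = 3, so it is a leap year.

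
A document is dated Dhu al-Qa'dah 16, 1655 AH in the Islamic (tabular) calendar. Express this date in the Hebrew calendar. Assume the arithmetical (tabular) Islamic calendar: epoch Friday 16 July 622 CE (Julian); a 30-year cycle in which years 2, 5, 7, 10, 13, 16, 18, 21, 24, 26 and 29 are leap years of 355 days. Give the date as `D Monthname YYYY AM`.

16 Adar I 5988 AM

Both dates share Julian Day Number 2534872; in the Hebrew calendar that is 16 Adar I 5988 AM.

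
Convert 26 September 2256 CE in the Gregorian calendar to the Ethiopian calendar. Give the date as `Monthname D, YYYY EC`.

Both dates share Julian Day Number 2545316; in the Ethiopian calendar that is 14 Meskerem 2249 EC.

Meskerem 14, 2249 EC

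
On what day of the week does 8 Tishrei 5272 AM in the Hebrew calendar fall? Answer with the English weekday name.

Tuesday

Equivalently 10 October 1511 Gregorian, JDN 2273223.
Since JDN mod 7 = 1 (0 = Monday), the day is Tuesday.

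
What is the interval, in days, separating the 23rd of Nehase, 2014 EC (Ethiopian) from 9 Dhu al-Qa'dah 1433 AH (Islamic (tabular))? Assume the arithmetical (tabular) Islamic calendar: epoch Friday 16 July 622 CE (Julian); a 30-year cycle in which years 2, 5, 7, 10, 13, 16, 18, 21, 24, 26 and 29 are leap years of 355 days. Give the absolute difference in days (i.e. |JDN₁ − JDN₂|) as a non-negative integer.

JDN of the first date = 2459821.
JDN of the second date = 2456196.
|2456196 − 2459821| = 3625.

3625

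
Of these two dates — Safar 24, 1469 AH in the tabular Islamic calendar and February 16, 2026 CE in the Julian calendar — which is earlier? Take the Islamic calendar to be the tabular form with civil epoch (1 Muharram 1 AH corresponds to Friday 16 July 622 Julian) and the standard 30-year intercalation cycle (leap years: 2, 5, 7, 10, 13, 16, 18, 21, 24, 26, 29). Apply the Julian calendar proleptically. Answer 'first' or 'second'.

second

Converting both to JDN: 2468703 vs 2461101; the smaller is the second.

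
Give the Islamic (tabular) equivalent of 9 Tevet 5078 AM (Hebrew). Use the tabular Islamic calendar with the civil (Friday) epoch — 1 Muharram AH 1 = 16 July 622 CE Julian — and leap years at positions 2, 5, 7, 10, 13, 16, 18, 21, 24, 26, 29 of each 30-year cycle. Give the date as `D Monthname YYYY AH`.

Both dates share Julian Day Number 2202440; in the tabular Islamic calendar that is 8 Shawwal 717 AH.

8 Shawwal 717 AH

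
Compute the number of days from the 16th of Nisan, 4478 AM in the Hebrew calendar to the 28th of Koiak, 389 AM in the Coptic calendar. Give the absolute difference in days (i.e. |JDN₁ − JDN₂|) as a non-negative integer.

16525

JDN of the first date = 1983389.
JDN of the second date = 1966864.
|1966864 − 1983389| = 16525.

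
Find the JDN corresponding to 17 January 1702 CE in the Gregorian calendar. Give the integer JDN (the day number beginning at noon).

JDN 2400001 is 17 November 1858 CE (Gregorian), MJD 0; the target day is −57282 days from there, so JDN = 2342719.

2342719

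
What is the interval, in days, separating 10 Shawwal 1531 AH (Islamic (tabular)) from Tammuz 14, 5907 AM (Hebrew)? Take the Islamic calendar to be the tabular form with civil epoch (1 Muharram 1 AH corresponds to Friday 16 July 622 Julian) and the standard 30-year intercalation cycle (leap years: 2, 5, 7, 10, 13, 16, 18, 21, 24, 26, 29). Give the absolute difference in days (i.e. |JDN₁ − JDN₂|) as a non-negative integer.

First date → JDN 2490896; second date → JDN 2505428.
The interval is |2490896 − 2505428| = 14532 days.

14532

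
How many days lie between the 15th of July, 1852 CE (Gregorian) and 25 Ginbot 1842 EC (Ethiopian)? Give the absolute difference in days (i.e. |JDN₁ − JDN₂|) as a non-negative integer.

775

JDN of the first date = 2397685.
JDN of the second date = 2396910.
|2396910 − 2397685| = 775.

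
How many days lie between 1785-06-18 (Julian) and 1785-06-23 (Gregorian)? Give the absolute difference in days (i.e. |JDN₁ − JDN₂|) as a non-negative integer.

First date → JDN 2373198; second date → JDN 2373192.
The interval is |2373198 − 2373192| = 6 days.

6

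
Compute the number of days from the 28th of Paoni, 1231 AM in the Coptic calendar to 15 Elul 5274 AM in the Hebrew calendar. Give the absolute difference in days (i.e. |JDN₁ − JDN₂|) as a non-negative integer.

First date → JDN 2274584; second date → JDN 2274295.
The interval is |2274584 − 2274295| = 289 days.

289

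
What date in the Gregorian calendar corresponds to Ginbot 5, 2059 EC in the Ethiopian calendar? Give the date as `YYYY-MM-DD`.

2067-05-13

Julian Day Number of the source date = 2476149.
Converting JDN 2476149 to the Gregorian calendar gives 13 May 2067 CE.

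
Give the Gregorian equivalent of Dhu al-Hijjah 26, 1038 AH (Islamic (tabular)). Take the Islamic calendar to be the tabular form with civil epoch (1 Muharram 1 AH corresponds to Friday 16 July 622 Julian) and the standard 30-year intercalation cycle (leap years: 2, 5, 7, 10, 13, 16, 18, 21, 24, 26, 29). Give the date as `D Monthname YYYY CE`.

16 August 1629 CE

Julian Day Number of the source date = 2316268.
Converting JDN 2316268 to the Gregorian calendar gives 16 August 1629 CE.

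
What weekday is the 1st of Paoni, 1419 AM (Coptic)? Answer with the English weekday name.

This is JDN 2343224 (6 June 1703 Gregorian).
JDN 2343224 mod 7 = 2, and JDN 0 was a Monday, so this is a Wednesday.

Wednesday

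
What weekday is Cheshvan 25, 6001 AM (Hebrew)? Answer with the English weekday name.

Tuesday

In the Gregorian calendar this is 10 November 2240 (JDN 2539517).
JDN 2539517 mod 7 = 1, and JDN 0 was a Monday, so this is a Tuesday.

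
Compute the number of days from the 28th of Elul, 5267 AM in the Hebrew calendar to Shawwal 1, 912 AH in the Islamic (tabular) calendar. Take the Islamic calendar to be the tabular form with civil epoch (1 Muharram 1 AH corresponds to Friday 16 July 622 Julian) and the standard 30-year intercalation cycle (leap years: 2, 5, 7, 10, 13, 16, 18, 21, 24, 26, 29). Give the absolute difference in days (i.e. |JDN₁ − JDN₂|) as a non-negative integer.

203

JDN of the first date = 2271737.
JDN of the second date = 2271534.
|2271534 − 2271737| = 203.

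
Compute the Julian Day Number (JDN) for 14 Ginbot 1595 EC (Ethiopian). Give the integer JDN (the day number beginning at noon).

2306682

In the Gregorian calendar the same day is 19 May 1603.
JDN 2400001 is 17 November 1858 CE (Gregorian), MJD 0; the target day is −93319 days from there, so JDN = 2306682.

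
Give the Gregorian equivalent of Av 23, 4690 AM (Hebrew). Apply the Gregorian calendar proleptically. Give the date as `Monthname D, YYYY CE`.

July 27, 930 CE

Both dates share Julian Day Number 2060943; in the Gregorian calendar that is 27 July 930 CE.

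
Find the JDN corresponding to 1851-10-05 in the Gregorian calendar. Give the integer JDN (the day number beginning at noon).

2397401

JDN 2299161 is 15 October 1582 CE (Gregorian); the target day is +98240 days from there, so JDN = 2397401.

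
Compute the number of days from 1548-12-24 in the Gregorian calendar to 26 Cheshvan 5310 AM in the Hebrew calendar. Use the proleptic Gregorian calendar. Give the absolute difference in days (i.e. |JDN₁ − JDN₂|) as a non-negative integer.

First date → JDN 2286813; second date → JDN 2287151.
The interval is |2286813 − 2287151| = 338 days.

338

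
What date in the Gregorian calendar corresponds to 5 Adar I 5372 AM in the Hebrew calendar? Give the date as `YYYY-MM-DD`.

1612-02-08

Julian Day Number of the source date = 2309869.
Converting JDN 2309869 to the Gregorian calendar gives 8 February 1612 CE.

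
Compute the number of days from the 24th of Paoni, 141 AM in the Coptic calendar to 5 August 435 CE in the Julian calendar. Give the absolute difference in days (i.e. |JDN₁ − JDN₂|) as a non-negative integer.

JDN of the first date = 1876458.
JDN of the second date = 1880158.
|1880158 − 1876458| = 3700.

3700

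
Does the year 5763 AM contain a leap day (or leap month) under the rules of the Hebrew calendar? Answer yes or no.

Hebrew year 5763 is year 6 of its 19-year Metonic cycle; leap years are at positions 3, 6, 8, 11, 14, 17, 19, so it is a leap year (13 months).

yes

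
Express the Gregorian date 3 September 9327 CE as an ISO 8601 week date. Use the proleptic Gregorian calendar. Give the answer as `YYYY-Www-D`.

9327-W36-3

The weekday is Wednesday (ISO weekday 3).
That Wednesday belongs to ISO week 36 of ISO year 9327.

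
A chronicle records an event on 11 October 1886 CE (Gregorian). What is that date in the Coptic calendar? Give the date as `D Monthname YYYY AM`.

2 Paopi 1603 AM

Both dates share Julian Day Number 2410191; in the Coptic calendar that is 2 Paopi 1603 AM.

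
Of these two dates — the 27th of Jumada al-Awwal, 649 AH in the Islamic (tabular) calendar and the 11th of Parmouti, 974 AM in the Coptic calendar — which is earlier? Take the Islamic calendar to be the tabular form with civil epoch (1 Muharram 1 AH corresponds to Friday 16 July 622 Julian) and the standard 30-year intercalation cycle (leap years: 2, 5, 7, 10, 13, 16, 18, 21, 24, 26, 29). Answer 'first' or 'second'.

First date → JDN 2178214; second date → JDN 2180638.
JDN 2178214 < JDN 2180638, so the first date is earlier.

first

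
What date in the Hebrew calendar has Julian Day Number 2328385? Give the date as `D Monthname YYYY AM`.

JDN 2328385 is 19 October 1662 in the Gregorian calendar.
In the Hebrew calendar that day is 6 Cheshvan 5423 AM.

6 Cheshvan 5423 AM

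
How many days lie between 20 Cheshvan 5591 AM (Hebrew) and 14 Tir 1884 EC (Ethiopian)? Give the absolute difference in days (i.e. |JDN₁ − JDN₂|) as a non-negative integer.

First date → JDN 2389763; second date → JDN 2412120.
The interval is |2389763 − 2412120| = 22357 days.

22357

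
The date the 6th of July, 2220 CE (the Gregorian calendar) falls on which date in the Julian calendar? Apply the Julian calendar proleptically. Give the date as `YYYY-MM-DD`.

2220-06-21

For dates in this range the Gregorian date is 15 days ahead of the Julian.
6 July 2220 Gregorian − 15 days → 21 June 2220 Julian.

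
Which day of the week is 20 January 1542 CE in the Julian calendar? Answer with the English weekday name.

Friday

Equivalently 30 January 1542 Gregorian, JDN 2284293.
JDN 2284293 mod 7 = 4, and JDN 0 was a Monday, so this is a Friday.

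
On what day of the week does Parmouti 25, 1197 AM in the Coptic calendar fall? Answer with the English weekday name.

This is JDN 2262103 (29 April 1481 Gregorian).
2262103 ≡ 4 (mod 7); counting from Monday = 0 gives Friday.

Friday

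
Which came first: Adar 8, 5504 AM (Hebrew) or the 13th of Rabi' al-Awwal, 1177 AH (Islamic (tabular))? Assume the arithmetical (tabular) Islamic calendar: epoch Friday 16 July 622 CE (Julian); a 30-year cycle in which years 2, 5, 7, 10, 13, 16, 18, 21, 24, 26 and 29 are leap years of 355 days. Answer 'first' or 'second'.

Converting both to JDN: 2358094 vs 2365246; the smaller is the first.

first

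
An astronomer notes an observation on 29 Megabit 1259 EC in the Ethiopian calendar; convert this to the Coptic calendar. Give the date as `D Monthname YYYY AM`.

The source date corresponds to 1 April 1267 in the proleptic Gregorian calendar (JDN 2183913).
That day falls on 29 Paremhat 983 AM in the Coptic calendar.

29 Paremhat 983 AM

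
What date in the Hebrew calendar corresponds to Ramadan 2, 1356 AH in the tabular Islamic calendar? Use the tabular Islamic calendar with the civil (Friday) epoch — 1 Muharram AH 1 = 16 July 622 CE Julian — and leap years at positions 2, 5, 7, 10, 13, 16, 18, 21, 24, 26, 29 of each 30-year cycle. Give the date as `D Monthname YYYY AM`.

2 Kislev 5698 AM

The source date corresponds to 6 November 1937 in the Gregorian calendar (JDN 2428844).
That day falls on 2 Kislev 5698 AM in the Hebrew calendar.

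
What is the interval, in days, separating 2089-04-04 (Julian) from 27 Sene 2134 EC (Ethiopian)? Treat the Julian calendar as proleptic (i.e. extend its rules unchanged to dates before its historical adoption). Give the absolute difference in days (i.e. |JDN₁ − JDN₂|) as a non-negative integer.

19436

First date → JDN 2484159; second date → JDN 2503595.
The interval is |2484159 − 2503595| = 19436 days.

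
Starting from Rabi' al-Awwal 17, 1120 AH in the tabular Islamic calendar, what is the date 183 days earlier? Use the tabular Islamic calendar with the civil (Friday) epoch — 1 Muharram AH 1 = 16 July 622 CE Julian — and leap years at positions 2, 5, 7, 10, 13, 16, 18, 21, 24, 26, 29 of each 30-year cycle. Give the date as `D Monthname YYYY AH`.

11 Ramadan 1119 AH

The starting date is JDN 2345051; 2345051 − 183 = 2344868.
JDN 2344868 corresponds to 11 Ramadan 1119 AH.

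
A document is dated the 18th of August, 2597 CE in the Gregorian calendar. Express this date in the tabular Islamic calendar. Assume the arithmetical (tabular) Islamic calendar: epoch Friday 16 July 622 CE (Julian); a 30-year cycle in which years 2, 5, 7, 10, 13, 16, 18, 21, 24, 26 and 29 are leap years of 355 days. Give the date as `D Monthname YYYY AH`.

Both dates share Julian Day Number 2669825; in the tabular Islamic calendar that is 14 Ramadan 2036 AH.

14 Ramadan 2036 AH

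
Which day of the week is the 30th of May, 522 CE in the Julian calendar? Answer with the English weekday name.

In the proleptic Gregorian calendar this is 1 June 522 (JDN 1911868).
Since JDN mod 7 = 0 (0 = Monday), the day is Monday.

Monday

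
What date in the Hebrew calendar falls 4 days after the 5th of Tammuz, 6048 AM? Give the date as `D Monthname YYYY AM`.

9 Tammuz 6048 AM

The starting date is JDN 2556921; 2556921 + 4 = 2556925.
JDN 2556925 corresponds to 9 Tammuz 6048 AM.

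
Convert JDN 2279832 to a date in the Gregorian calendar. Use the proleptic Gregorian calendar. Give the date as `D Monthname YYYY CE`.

13 November 1529 CE

JDN 2451545 is 1 Jan 2000; 2279832 is −171713 days from there.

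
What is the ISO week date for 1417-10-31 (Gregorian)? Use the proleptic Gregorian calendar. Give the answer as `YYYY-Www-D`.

1417-W44-5

The weekday is Friday (ISO weekday 5).
That Friday belongs to ISO week 44 of ISO year 1417.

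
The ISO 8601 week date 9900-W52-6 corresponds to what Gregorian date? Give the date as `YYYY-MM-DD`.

9900-12-29

ISO week 1 of 9900 is the week containing the first Thursday of 9900.
Week 52, day 6 (Saturday) lands on 9900-12-29.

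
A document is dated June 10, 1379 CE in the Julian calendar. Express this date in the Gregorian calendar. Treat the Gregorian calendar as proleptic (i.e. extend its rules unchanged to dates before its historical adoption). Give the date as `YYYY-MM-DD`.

For dates in this range the Gregorian date is 8 days ahead of the Julian.
10 June 1379 Julian + 8 days → 18 June 1379 Gregorian.

1379-06-18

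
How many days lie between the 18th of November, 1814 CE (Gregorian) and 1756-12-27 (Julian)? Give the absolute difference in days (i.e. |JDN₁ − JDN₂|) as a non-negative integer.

First date → JDN 2383931; second date → JDN 2362798.
The interval is |2383931 − 2362798| = 21133 days.

21133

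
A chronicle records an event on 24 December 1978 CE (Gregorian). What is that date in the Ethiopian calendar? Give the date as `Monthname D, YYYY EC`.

Tahsas 15, 1971 EC

Julian Day Number of the source date = 2443867.
Converting JDN 2443867 to the Ethiopian calendar gives 15 Tahsas 1971 EC.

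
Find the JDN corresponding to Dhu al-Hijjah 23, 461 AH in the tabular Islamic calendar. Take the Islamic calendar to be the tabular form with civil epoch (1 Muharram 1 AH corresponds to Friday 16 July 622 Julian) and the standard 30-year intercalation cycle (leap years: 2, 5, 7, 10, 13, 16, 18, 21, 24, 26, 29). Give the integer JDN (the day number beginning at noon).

Equivalently 19 October 1069 (proleptic Gregorian).
JDN 2299161 is 15 October 1582 CE (Gregorian); the target day is −187365 days from there, so JDN = 2111796.

2111796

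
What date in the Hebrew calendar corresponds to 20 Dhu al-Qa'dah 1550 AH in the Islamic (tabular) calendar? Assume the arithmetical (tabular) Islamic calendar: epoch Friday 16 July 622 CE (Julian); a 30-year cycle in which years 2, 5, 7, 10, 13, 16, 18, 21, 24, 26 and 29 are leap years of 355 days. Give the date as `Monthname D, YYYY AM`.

Both dates share Julian Day Number 2497668; in the Hebrew calendar that is 19 Nisan 5886 AM.

Nisan 19, 5886 AM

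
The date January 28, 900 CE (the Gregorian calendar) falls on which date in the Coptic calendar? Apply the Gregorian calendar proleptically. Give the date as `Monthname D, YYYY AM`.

Julian Day Number of the source date = 2049806.
Converting JDN 2049806 to the Coptic calendar gives 28 Tobi 616 AM.

Tobi 28, 616 AM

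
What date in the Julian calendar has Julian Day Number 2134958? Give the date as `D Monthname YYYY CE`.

JDN 2134958 is 20 March 1133 in the proleptic Gregorian calendar.
In the Julian calendar that day is 13 March 1133 CE.

13 March 1133 CE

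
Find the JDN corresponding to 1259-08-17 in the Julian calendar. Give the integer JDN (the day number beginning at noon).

In the proleptic Gregorian calendar the same day is 24 August 1259.
JDN 2451545 is 1 January 2000 CE (Gregorian); the target day is −270409 days from there, so JDN = 2181136.

2181136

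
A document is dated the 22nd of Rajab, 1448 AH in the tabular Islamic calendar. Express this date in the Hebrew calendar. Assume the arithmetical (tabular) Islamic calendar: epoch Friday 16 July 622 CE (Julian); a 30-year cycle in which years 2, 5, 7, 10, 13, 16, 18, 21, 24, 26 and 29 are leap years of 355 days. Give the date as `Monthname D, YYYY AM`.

Both dates share Julian Day Number 2461407; in the Hebrew calendar that is 22 Tevet 5787 AM.

Tevet 22, 5787 AM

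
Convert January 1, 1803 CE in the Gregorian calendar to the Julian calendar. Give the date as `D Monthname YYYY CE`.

20 December 1802 CE

For dates in this range the Gregorian date is 12 days ahead of the Julian.
1 January 1803 Gregorian − 12 days → 20 December 1802 Julian.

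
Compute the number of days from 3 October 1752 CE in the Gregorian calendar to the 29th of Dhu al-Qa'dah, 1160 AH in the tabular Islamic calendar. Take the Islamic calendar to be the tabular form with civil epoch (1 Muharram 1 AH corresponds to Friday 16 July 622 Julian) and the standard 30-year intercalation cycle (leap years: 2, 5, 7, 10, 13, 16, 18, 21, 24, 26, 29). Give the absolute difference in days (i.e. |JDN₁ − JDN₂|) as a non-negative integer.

1767

First date → JDN 2361241; second date → JDN 2359474.
The interval is |2361241 − 2359474| = 1767 days.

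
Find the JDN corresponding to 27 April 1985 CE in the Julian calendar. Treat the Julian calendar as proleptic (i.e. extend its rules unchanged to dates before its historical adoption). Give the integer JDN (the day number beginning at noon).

2446196

Equivalently 10 May 1985 (Gregorian).
JDN 2451545 is 1 January 2000 CE (Gregorian); the target day is −5349 days from there, so JDN = 2446196.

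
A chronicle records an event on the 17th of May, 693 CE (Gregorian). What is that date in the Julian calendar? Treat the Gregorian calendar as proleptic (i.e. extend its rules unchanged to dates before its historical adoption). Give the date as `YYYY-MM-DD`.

0693-05-14

For dates in this range the Gregorian date is 3 days ahead of the Julian.
17 May 693 Gregorian − 3 days → 14 May 693 Julian.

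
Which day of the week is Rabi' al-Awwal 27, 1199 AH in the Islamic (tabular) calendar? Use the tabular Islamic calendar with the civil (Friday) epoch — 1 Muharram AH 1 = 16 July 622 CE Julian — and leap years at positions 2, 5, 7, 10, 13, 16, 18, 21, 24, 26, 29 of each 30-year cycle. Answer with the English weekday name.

Monday

In the Gregorian calendar this is 7 February 1785 (JDN 2373056).
2373056 ≡ 0 (mod 7); counting from Monday = 0 gives Monday.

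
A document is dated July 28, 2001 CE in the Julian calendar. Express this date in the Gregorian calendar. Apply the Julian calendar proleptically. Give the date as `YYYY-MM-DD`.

The Julian–Gregorian offset here is 13 days (Julian trailing).
28 July 2001 Julian + 13 days → 10 August 2001 Gregorian.

2001-08-10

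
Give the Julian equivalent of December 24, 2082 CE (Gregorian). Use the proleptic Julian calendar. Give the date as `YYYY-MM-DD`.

At this point the Julian calendar is 13 days behind the Gregorian.
24 December 2082 Gregorian − 13 days → 11 December 2082 Julian.

2082-12-11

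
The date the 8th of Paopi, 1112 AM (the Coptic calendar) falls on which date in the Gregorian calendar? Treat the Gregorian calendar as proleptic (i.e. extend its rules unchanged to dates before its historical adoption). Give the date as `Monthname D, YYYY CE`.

October 14, 1395 CE

Both dates share Julian Day Number 2230860; in the Gregorian calendar that is 14 October 1395 CE.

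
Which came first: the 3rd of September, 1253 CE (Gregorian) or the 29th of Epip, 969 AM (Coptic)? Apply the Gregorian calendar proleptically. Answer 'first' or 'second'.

First date → JDN 2178955; second date → JDN 2178920.
JDN 2178920 < JDN 2178955, so the second date is earlier.

second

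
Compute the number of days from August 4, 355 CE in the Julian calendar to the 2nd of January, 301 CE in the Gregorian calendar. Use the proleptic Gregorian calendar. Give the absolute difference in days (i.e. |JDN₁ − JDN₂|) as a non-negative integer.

19938

First date → JDN 1850937; second date → JDN 1830999.
The interval is |1850937 − 1830999| = 19938 days.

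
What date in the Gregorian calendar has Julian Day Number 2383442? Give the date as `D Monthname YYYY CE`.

17 July 1813 CE

Counting from JDN 2299161 = 15 Oct 1582 gives an offset of 84281 days.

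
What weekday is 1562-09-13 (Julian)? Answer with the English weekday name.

This is JDN 2291834 (23 September 1562 Gregorian).
Since JDN mod 7 = 6 (0 = Monday), the day is Sunday.

Sunday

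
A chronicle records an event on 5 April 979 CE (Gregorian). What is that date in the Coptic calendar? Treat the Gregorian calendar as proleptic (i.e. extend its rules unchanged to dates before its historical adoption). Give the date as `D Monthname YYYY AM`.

5 Parmouti 695 AM

Both dates share Julian Day Number 2078727; in the Coptic calendar that is 5 Parmouti 695 AM.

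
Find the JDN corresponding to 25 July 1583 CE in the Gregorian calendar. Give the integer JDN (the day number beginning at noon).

2299444

JDN 2400001 is 17 November 1858 CE (Gregorian), MJD 0; the target day is −100557 days from there, so JDN = 2299444.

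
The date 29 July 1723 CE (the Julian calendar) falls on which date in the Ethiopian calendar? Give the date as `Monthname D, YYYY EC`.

Both dates share Julian Day Number 2350593; in the Ethiopian calendar that is 5 Nehase 1715 EC.

Nehase 5, 1715 EC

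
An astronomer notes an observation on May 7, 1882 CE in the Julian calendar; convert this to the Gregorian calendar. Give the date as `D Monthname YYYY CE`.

19 May 1882 CE

The Julian–Gregorian offset here is 12 days (Julian trailing).
7 May 1882 Julian + 12 days → 19 May 1882 Gregorian.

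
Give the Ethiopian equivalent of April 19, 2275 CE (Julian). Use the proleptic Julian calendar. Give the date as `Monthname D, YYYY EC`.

Julian Day Number of the source date = 2552110.
Converting JDN 2552110 to the Ethiopian calendar gives 24 Miyazya 2267 EC.

Miyazya 24, 2267 EC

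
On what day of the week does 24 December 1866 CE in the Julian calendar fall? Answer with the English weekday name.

In the Gregorian calendar this is 5 January 1867 (JDN 2402972).
Since JDN mod 7 = 5 (0 = Monday), the day is Saturday.

Saturday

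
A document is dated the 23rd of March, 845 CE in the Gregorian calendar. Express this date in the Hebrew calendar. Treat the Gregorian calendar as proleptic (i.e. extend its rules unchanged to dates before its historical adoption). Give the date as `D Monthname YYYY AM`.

Both dates share Julian Day Number 2029772; in the Hebrew calendar that is 8 Nisan 4605 AM.

8 Nisan 4605 AM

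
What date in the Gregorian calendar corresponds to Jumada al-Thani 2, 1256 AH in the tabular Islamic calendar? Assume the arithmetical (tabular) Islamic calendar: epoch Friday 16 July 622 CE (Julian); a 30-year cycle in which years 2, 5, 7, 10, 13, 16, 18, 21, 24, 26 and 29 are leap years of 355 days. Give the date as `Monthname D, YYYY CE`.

Julian Day Number of the source date = 2393319.
Converting JDN 2393319 to the Gregorian calendar gives 1 August 1840 CE.

August 1, 1840 CE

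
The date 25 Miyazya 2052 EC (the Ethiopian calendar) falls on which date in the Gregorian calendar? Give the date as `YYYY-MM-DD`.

Julian Day Number of the source date = 2473583.
Converting JDN 2473583 to the Gregorian calendar gives 3 May 2060 CE.

2060-05-03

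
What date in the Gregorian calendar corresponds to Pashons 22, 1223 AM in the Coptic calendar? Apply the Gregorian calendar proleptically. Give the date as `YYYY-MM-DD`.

Both dates share Julian Day Number 2271626; in the Gregorian calendar that is 27 May 1507 CE.

1507-05-27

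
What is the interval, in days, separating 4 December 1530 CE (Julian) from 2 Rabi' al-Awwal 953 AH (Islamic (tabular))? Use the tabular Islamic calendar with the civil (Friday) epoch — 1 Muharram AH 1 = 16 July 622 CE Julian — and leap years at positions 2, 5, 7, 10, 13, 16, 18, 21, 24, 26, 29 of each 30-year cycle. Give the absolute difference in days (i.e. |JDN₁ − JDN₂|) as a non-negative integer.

First date → JDN 2280228; second date → JDN 2285857.
The interval is |2280228 − 2285857| = 5629 days.

5629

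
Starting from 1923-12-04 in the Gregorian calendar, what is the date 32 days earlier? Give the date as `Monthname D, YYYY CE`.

Counting 32 days back from JDN 2423758 reaches JDN 2423726, which is November 2, 1923 CE.

November 2, 1923 CE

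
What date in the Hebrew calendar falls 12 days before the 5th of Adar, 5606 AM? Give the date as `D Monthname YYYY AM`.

The starting date is JDN 2395359; 2395359 − 12 = 2395347.
JDN 2395347 corresponds to 23 Shevat 5606 AM.

23 Shevat 5606 AM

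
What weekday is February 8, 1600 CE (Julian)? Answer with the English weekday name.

Friday

In the Gregorian calendar this is 18 February 1600 (JDN 2305496).
JDN 2305496 mod 7 = 4, and JDN 0 was a Monday, so this is a Friday.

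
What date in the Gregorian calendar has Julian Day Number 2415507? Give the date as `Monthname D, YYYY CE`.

May 2, 1901 CE

JDN 2451545 is 1 Jan 2000; 2415507 is −36038 days from there.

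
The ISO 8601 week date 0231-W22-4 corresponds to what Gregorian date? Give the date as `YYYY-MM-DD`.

ISO week 1 of 231 is the week containing the first Thursday of 231.
Week 22, day 4 (Thursday) lands on 0231-06-02.

0231-06-02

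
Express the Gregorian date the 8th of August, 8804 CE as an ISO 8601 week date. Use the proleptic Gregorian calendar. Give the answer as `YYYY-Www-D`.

8804-W32-7

The weekday is Sunday (ISO weekday 7).
That Sunday belongs to ISO week 32 of ISO year 8804.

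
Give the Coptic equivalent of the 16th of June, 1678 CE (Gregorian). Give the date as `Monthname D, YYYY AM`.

Paoni 12, 1394 AM

Both dates share Julian Day Number 2334104; in the Coptic calendar that is 12 Paoni 1394 AM.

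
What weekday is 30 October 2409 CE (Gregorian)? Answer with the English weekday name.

Friday

2601232 ≡ 4 (mod 7); counting from Monday = 0 gives Friday.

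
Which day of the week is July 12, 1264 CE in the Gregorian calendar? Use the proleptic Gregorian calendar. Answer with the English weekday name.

JDN 2182920 mod 7 = 5, and JDN 0 was a Monday, so this is a Saturday.

Saturday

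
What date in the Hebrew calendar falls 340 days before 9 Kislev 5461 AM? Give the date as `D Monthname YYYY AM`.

JDN of 9 Kislev 5461 AM = 2342296.
2342296 − 340 = 2341956.
JDN 2341956 in the Hebrew calendar is 23 Kislev 5460 AM.

23 Kislev 5460 AM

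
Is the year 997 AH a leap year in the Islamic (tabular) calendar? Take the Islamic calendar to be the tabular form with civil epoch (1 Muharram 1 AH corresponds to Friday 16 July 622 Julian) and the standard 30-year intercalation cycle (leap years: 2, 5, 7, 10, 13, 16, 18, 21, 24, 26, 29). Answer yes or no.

yes

Year 997 AH is year 7 of its 30-year cycle; leap positions are 2, 5, 7, 10, 13, 16, 18, 21, 24, 26, 29, so it is a leap year (355 days).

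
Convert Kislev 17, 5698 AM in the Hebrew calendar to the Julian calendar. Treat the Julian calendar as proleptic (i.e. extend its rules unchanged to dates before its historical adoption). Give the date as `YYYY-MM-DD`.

The source date corresponds to 21 November 1937 in the Gregorian calendar (JDN 2428859).
That day falls on 8 November 1937 CE in the Julian calendar.

1937-11-08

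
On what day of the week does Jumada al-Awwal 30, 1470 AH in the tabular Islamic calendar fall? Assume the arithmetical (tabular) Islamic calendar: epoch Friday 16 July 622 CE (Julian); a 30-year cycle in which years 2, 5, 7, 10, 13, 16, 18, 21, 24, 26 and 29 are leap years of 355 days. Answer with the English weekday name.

Monday

This is JDN 2469152 (16 March 2048 Gregorian).
JDN 2469152 mod 7 = 0, and JDN 0 was a Monday, so this is a Monday.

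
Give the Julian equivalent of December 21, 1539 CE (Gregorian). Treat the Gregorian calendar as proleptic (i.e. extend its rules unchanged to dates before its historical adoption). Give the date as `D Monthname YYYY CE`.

The Julian–Gregorian offset here is 10 days (Julian trailing).
21 December 1539 Gregorian − 10 days → 11 December 1539 Julian.

11 December 1539 CE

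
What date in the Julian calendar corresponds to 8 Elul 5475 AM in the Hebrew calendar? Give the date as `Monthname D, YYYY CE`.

Julian Day Number of the source date = 2347699.
Converting JDN 2347699 to the Julian calendar gives 26 August 1715 CE.

August 26, 1715 CE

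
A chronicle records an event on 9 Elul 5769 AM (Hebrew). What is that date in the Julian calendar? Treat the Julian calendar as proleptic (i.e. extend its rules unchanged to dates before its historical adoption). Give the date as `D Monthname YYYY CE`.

Both dates share Julian Day Number 2455073; in the Julian calendar that is 16 August 2009 CE.

16 August 2009 CE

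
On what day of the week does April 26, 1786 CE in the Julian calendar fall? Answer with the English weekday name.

Sunday

Equivalently 7 May 1786 Gregorian, JDN 2373510.
Since JDN mod 7 = 6 (0 = Monday), the day is Sunday.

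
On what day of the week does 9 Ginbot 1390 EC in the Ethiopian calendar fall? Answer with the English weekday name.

Saturday

This is JDN 2231801 (12 May 1398 Gregorian).
2231801 ≡ 5 (mod 7); counting from Monday = 0 gives Saturday.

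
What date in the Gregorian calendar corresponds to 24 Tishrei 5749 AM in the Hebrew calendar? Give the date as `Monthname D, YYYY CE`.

Julian Day Number of the source date = 2447440.
Converting JDN 2447440 to the Gregorian calendar gives 5 October 1988 CE.

October 5, 1988 CE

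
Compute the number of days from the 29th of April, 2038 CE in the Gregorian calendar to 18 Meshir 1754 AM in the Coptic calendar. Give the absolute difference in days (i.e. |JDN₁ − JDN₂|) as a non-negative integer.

63

First date → JDN 2465543; second date → JDN 2465480.
The interval is |2465543 − 2465480| = 63 days.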